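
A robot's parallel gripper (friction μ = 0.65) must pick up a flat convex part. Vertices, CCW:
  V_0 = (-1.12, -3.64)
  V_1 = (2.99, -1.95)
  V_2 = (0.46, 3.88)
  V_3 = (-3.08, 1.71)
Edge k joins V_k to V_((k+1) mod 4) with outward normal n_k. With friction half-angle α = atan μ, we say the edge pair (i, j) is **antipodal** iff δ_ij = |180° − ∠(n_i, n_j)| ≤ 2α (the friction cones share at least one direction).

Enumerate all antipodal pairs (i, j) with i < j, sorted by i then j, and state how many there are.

count = 2; pairs: (0,2), (1,3)

α = atan 0.65 = 33.02°;  2α = 66.05°
n_0 = (+0.3803, -0.9249)
n_1 = (+0.9173, +0.3981)
n_2 = (-0.5226, +0.8526)
n_3 = (-0.9390, -0.3440)
  (0,1): δ = 88.89°  ·
  (0,2): δ = 9.16°  ✓
  (0,3): δ = 87.77°  ·
  (1,2): δ = 81.95°  ·
  (1,3): δ = 3.34°  ✓
  (2,3): δ = 101.39°  ·
antipodal pairs: 2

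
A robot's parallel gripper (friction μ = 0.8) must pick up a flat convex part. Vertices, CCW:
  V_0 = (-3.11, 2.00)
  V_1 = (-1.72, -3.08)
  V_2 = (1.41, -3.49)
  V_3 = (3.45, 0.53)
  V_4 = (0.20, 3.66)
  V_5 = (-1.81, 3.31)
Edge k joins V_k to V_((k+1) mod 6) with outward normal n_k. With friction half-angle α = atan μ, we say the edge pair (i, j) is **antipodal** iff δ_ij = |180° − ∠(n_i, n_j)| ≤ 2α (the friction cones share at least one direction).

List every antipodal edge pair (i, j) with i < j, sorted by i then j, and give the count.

α = atan 0.8 = 38.66°;  2α = 77.32°
n_0 = (-0.9645, -0.2639)
n_1 = (-0.1299, -0.9915)
n_2 = (+0.8917, -0.4525)
n_3 = (+0.6937, +0.7203)
n_4 = (-0.1715, +0.9852)
n_5 = (-0.7098, +0.7044)
  (0,1): δ = 112.77°  ·
  (0,2): δ = 42.21°  ✓
  (0,3): δ = 30.77°  ✓
  (0,4): δ = 84.58°  ·
  (0,5): δ = 119.92°  ·
  (1,2): δ = 109.44°  ·
  (1,3): δ = 36.46°  ✓
  (1,4): δ = 17.34°  ✓
  (1,5): δ = 52.68°  ✓
  (2,3): δ = 107.02°  ·
  (2,4): δ = 53.22°  ✓
  (2,5): δ = 17.87°  ✓
  (3,4): δ = 126.20°  ·
  (3,5): δ = 90.86°  ·
  (4,5): δ = 144.66°  ·
antipodal pairs: 7

count = 7; pairs: (0,2), (0,3), (1,3), (1,4), (1,5), (2,4), (2,5)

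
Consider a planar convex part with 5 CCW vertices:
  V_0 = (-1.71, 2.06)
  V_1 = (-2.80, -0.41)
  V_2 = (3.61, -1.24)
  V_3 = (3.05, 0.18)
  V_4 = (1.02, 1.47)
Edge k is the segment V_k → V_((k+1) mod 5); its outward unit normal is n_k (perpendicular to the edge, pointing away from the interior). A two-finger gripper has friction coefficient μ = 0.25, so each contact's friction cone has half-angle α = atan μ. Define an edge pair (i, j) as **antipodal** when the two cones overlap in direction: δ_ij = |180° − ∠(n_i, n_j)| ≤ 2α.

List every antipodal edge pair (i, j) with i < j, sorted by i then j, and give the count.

α = atan 0.25 = 14.04°;  2α = 28.07°
n_0 = (-0.9149, +0.4037)
n_1 = (-0.1284, -0.9917)
n_2 = (+0.9303, +0.3669)
n_3 = (+0.5363, +0.8440)
n_4 = (+0.2112, +0.9774)
  (0,1): δ = 73.57°  ·
  (0,2): δ = 45.33°  ·
  (0,3): δ = 81.38°  ·
  (0,4): δ = 101.62°  ·
  (1,2): δ = 61.10°  ·
  (1,3): δ = 25.06°  ✓
  (1,4): δ = 4.82°  ✓
  (2,3): δ = 143.96°  ·
  (2,4): δ = 123.72°  ·
  (3,4): δ = 159.76°  ·
antipodal pairs: 2

count = 2; pairs: (1,3), (1,4)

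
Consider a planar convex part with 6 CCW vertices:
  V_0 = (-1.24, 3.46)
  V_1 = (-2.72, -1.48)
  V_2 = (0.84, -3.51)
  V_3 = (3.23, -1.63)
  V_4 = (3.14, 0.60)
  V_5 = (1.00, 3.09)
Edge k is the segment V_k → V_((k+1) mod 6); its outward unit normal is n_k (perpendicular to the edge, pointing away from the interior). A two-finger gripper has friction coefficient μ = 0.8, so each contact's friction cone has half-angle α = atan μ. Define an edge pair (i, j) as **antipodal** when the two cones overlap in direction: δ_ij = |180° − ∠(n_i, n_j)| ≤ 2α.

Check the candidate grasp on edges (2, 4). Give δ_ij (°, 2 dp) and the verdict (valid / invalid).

α = atan 0.8 = 38.66°;  2α = 77.32°
edge 2: e_2 = (+2.39, +1.88);  n_2 = (+0.6183, -0.7860)
edge 4: e_4 = (-2.14, +2.49);  n_4 = (+0.7584, +0.6518)
∠(n_2, n_4) = 92.49°
δ = |180° − 92.49°| = 87.51°
87.51° > 2α = 77.32°  →  invalid

δ = 87.51°, invalid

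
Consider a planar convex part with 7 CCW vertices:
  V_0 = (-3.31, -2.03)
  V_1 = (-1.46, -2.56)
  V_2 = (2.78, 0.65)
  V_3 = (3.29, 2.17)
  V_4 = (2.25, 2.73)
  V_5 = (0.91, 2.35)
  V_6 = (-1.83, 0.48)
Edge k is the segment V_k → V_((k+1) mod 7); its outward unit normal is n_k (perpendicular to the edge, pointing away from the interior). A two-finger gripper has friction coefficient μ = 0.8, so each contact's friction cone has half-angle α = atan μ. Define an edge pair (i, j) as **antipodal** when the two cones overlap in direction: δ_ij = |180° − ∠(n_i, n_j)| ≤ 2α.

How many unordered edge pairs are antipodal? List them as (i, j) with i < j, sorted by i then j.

α = atan 0.8 = 38.66°;  2α = 77.32°
n_0 = (-0.2754, -0.9613)
n_1 = (+0.6036, -0.7973)
n_2 = (+0.9481, -0.3181)
n_3 = (+0.4741, +0.8805)
n_4 = (-0.2728, +0.9621)
n_5 = (-0.5637, +0.8260)
n_6 = (-0.8614, +0.5079)
  (0,1): δ = 126.89°  ·
  (0,2): δ = 92.56°  ·
  (0,3): δ = 12.31°  ✓
  (0,4): δ = 31.82°  ✓
  (0,5): δ = 50.30°  ✓
  (0,6): δ = 75.46°  ✓
  (1,2): δ = 145.68°  ·
  (1,3): δ = 65.43°  ✓
  (1,4): δ = 21.30°  ✓
  (1,5): δ = 2.82°  ✓
  (1,6): δ = 22.35°  ✓
  (2,3): δ = 99.75°  ·
  (2,4): δ = 55.62°  ✓
  (2,5): δ = 37.14°  ✓
  (2,6): δ = 11.98°  ✓
  (3,4): δ = 135.87°  ·
  (3,5): δ = 117.39°  ·
  (3,6): δ = 92.22°  ·
  (4,5): δ = 161.52°  ·
  (4,6): δ = 136.36°  ·
  (5,6): δ = 154.84°  ·
antipodal pairs: 11

count = 11; pairs: (0,3), (0,4), (0,5), (0,6), (1,3), (1,4), (1,5), (1,6), (2,4), (2,5), (2,6)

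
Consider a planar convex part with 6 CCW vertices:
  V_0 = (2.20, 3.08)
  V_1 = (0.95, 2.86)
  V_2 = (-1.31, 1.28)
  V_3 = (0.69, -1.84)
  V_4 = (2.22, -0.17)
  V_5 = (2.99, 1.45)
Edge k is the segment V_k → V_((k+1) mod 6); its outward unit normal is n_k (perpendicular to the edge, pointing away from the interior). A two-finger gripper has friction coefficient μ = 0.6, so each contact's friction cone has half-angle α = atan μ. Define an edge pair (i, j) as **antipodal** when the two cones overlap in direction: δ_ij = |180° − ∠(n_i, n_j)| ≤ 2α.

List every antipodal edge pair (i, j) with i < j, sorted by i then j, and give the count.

α = atan 0.6 = 30.96°;  2α = 61.93°
n_0 = (-0.1733, +0.9849)
n_1 = (-0.5730, +0.8196)
n_2 = (-0.8419, -0.5397)
n_3 = (+0.7373, -0.6755)
n_4 = (+0.9032, -0.4293)
n_5 = (+0.8999, +0.4361)
  (0,1): δ = 155.02°  ·
  (0,2): δ = 67.32°  ·
  (0,3): δ = 37.52°  ✓
  (0,4): δ = 54.60°  ✓
  (0,5): δ = 105.88°  ·
  (1,2): δ = 92.30°  ·
  (1,3): δ = 12.55°  ✓
  (1,4): δ = 29.62°  ✓
  (1,5): δ = 80.90°  ·
  (2,3): δ = 75.16°  ·
  (2,4): δ = 58.08°  ✓
  (2,5): δ = 6.80°  ✓
  (3,4): δ = 162.93°  ·
  (3,5): δ = 111.65°  ·
  (4,5): δ = 128.72°  ·
antipodal pairs: 6

count = 6; pairs: (0,3), (0,4), (1,3), (1,4), (2,4), (2,5)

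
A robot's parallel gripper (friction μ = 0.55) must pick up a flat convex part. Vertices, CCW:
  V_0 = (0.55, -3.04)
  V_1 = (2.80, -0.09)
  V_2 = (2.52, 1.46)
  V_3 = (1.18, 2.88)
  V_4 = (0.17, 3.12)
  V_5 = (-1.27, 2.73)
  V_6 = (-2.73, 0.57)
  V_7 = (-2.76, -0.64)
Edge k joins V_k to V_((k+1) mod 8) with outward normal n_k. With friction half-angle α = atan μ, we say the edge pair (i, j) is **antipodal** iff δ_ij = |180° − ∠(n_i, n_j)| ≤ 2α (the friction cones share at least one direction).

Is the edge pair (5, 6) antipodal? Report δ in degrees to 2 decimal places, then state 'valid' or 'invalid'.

δ = 147.36°, invalid

α = atan 0.55 = 28.81°;  2α = 57.62°
edge 5: e_5 = (-1.46, -2.16);  n_5 = (-0.8285, +0.5600)
edge 6: e_6 = (-0.03, -1.21);  n_6 = (-0.9997, +0.0248)
∠(n_5, n_6) = 32.64°
δ = |180° − 32.64°| = 147.36°
147.36° > 2α = 57.62°  →  invalid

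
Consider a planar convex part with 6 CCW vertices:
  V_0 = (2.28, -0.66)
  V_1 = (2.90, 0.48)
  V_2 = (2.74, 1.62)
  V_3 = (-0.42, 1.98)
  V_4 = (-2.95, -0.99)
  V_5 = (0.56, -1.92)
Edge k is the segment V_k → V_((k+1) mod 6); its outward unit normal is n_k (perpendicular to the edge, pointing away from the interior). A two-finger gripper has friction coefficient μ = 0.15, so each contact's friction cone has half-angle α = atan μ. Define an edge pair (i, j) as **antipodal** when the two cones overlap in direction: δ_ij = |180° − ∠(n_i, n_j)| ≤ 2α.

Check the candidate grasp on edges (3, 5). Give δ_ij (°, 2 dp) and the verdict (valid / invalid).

α = atan 0.15 = 8.53°;  2α = 17.06°
edge 3: e_3 = (-2.53, -2.97);  n_3 = (-0.7612, +0.6485)
edge 5: e_5 = (+1.72, +1.26);  n_5 = (+0.5910, -0.8067)
∠(n_3, n_5) = 166.65°
δ = |180° − 166.65°| = 13.35°
13.35° ≤ 2α = 17.06°  →  valid

δ = 13.35°, valid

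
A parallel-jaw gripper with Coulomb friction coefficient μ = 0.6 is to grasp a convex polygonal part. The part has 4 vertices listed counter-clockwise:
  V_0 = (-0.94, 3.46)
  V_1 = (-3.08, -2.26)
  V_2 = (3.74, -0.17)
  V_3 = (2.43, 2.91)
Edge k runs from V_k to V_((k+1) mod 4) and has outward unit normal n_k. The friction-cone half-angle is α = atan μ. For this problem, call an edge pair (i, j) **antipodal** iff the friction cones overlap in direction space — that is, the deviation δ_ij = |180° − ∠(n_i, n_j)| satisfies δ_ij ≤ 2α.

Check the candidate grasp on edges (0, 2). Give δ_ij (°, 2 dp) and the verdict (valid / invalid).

δ = 43.55°, valid

α = atan 0.6 = 30.96°;  2α = 61.93°
edge 0: e_0 = (-2.14, -5.72);  n_0 = (-0.9366, +0.3504)
edge 2: e_2 = (-1.31, +3.08);  n_2 = (+0.9202, +0.3914)
∠(n_0, n_2) = 136.45°
δ = |180° − 136.45°| = 43.55°
43.55° ≤ 2α = 61.93°  →  valid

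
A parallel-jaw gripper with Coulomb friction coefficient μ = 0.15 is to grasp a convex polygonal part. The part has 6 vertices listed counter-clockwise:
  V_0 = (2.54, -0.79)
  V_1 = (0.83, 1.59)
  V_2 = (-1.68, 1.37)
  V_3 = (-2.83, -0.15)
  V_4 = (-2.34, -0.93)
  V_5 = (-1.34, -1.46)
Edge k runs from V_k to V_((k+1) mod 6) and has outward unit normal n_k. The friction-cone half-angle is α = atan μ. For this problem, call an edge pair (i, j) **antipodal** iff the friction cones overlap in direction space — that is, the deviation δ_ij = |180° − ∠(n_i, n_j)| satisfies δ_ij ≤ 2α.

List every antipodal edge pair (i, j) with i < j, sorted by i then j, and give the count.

α = atan 0.15 = 8.53°;  2α = 17.06°
n_0 = (+0.8121, +0.5835)
n_1 = (-0.0873, +0.9962)
n_2 = (-0.7975, +0.6034)
n_3 = (-0.8468, -0.5319)
n_4 = (-0.4683, -0.8836)
n_5 = (+0.1702, -0.9854)
  (0,1): δ = 120.69°  ·
  (0,2): δ = 72.81°  ·
  (0,3): δ = 3.56°  ✓
  (0,4): δ = 26.38°  ·
  (0,5): δ = 64.10°  ·
  (1,2): δ = 132.12°  ·
  (1,3): δ = 62.87°  ·
  (1,4): δ = 32.93°  ·
  (1,5): δ = 4.79°  ✓
  (2,3): δ = 110.75°  ·
  (2,4): δ = 80.81°  ·
  (2,5): δ = 43.09°  ·
  (3,4): δ = 150.06°  ·
  (3,5): δ = 112.34°  ·
  (4,5): δ = 142.28°  ·
antipodal pairs: 2

count = 2; pairs: (0,3), (1,5)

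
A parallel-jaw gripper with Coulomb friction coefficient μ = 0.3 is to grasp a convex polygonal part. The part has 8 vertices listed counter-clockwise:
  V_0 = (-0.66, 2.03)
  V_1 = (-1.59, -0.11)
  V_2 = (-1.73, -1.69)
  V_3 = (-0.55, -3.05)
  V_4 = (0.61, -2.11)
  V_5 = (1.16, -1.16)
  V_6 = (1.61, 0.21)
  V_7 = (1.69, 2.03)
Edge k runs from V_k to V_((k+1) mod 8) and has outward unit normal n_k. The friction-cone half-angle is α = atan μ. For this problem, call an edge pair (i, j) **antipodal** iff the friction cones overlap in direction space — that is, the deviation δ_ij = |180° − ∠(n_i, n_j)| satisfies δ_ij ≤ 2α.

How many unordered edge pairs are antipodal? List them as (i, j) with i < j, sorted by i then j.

count = 7; pairs: (0,3), (0,4), (0,5), (0,6), (1,4), (1,5), (1,6)

α = atan 0.3 = 16.70°;  2α = 33.40°
n_0 = (-0.9171, +0.3986)
n_1 = (-0.9961, +0.0883)
n_2 = (-0.7553, -0.6554)
n_3 = (+0.6296, -0.7769)
n_4 = (+0.8654, -0.5010)
n_5 = (+0.9501, -0.3121)
n_6 = (+0.9990, -0.0439)
n_7 = (+0.0000, +1.0000)
  (0,1): δ = 161.57°  ·
  (0,2): δ = 115.56°  ·
  (0,3): δ = 27.49°  ✓
  (0,4): δ = 6.58°  ✓
  (0,5): δ = 5.31°  ✓
  (0,6): δ = 20.97°  ✓
  (0,7): δ = 113.49°  ·
  (1,2): δ = 133.99°  ·
  (1,3): δ = 45.92°  ·
  (1,4): δ = 25.00°  ✓
  (1,5): δ = 13.12°  ✓
  (1,6): δ = 2.55°  ✓
  (1,7): δ = 95.06°  ·
  (2,3): δ = 91.93°  ·
  (2,4): δ = 71.02°  ·
  (2,5): δ = 59.13°  ·
  (2,6): δ = 43.46°  ·
  (2,7): δ = 49.05°  ·
  (3,4): δ = 159.09°  ·
  (3,5): δ = 147.20°  ·
  (3,6): δ = 131.54°  ·
  (3,7): δ = 39.02°  ·
  (4,5): δ = 168.12°  ·
  (4,6): δ = 152.45°  ·
  (4,7): δ = 59.93°  ·
  (5,6): δ = 164.33°  ·
  (5,7): δ = 71.82°  ·
  (6,7): δ = 87.48°  ·
antipodal pairs: 7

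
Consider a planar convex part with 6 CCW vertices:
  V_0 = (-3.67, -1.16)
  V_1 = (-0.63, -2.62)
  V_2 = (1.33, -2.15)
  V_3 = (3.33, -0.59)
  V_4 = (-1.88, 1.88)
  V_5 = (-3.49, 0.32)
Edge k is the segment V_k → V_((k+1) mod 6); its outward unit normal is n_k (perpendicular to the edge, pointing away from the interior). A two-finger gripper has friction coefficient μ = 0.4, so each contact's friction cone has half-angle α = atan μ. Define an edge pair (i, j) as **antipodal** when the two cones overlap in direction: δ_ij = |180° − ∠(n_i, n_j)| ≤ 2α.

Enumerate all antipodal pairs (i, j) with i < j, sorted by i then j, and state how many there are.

count = 4; pairs: (0,3), (1,3), (1,4), (2,4)

α = atan 0.4 = 21.80°;  2α = 43.60°
n_0 = (-0.4329, -0.9014)
n_1 = (+0.2332, -0.9724)
n_2 = (+0.6150, -0.7885)
n_3 = (+0.4284, +0.9036)
n_4 = (-0.6959, +0.7182)
n_5 = (-0.9927, +0.1207)
  (0,1): δ = 140.86°  ·
  (0,2): δ = 116.39°  ·
  (0,3): δ = 0.29°  ✓
  (0,4): δ = 69.75°  ·
  (0,5): δ = 108.72°  ·
  (1,2): δ = 155.53°  ·
  (1,3): δ = 38.85°  ✓
  (1,4): δ = 30.61°  ✓
  (1,5): δ = 69.58°  ·
  (2,3): δ = 63.32°  ·
  (2,4): δ = 6.14°  ✓
  (2,5): δ = 45.11°  ·
  (3,4): δ = 110.54°  ·
  (3,5): δ = 71.57°  ·
  (4,5): δ = 141.03°  ·
antipodal pairs: 4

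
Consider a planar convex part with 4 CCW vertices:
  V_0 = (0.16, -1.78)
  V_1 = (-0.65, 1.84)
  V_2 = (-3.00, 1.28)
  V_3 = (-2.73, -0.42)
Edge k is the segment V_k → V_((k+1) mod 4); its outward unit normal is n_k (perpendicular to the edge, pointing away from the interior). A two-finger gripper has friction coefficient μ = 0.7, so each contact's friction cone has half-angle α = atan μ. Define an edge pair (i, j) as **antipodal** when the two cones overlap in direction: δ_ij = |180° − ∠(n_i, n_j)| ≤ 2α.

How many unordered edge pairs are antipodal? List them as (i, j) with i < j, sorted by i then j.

count = 3; pairs: (0,2), (0,3), (1,3)

α = atan 0.7 = 34.99°;  2α = 69.98°
n_0 = (+0.9759, +0.2184)
n_1 = (-0.2318, +0.9728)
n_2 = (-0.9876, -0.1569)
n_3 = (-0.4258, -0.9048)
  (0,1): δ = 89.21°  ·
  (0,2): δ = 3.59°  ✓
  (0,3): δ = 52.19°  ✓
  (1,2): δ = 94.38°  ·
  (1,3): δ = 38.60°  ✓
  (2,3): δ = 124.23°  ·
antipodal pairs: 3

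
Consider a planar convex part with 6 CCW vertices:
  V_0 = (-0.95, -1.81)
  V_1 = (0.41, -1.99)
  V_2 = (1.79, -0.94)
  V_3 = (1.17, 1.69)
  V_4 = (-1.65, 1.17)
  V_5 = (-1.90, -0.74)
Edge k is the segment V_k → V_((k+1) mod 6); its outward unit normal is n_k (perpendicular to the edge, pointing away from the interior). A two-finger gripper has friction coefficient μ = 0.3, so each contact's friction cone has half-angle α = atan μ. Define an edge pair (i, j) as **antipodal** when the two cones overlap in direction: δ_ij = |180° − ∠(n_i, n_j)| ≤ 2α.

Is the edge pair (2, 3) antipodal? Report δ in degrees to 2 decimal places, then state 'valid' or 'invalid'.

δ = 92.82°, invalid

α = atan 0.3 = 16.70°;  2α = 33.40°
edge 2: e_2 = (-0.62, +2.63);  n_2 = (+0.9733, +0.2295)
edge 3: e_3 = (-2.82, -0.52);  n_3 = (-0.1813, +0.9834)
∠(n_2, n_3) = 87.18°
δ = |180° − 87.18°| = 92.82°
92.82° > 2α = 33.40°  →  invalid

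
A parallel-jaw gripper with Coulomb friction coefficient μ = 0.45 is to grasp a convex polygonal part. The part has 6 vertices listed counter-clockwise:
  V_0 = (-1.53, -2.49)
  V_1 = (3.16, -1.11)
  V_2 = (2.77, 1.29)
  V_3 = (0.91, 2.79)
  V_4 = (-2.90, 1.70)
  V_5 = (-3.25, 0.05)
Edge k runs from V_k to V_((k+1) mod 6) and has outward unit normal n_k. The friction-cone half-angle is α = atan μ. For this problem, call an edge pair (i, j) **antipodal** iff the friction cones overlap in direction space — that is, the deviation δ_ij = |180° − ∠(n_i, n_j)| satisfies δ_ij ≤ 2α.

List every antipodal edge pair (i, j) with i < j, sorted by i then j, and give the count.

count = 4; pairs: (0,3), (1,4), (1,5), (2,5)

α = atan 0.45 = 24.23°;  2α = 48.46°
n_0 = (+0.2823, -0.9593)
n_1 = (+0.9871, +0.1604)
n_2 = (+0.6278, +0.7784)
n_3 = (-0.2751, +0.9614)
n_4 = (-0.9782, +0.2075)
n_5 = (-0.8280, -0.5607)
  (0,1): δ = 97.17°  ·
  (0,2): δ = 55.28°  ·
  (0,3): δ = 0.43°  ✓
  (0,4): δ = 61.63°  ·
  (0,5): δ = 107.71°  ·
  (1,2): δ = 138.11°  ·
  (1,3): δ = 83.26°  ·
  (1,4): δ = 21.21°  ✓
  (1,5): δ = 24.87°  ✓
  (2,3): δ = 125.15°  ·
  (2,4): δ = 63.09°  ·
  (2,5): δ = 17.01°  ✓
  (3,4): δ = 117.94°  ·
  (3,5): δ = 71.86°  ·
  (4,5): δ = 133.92°  ·
antipodal pairs: 4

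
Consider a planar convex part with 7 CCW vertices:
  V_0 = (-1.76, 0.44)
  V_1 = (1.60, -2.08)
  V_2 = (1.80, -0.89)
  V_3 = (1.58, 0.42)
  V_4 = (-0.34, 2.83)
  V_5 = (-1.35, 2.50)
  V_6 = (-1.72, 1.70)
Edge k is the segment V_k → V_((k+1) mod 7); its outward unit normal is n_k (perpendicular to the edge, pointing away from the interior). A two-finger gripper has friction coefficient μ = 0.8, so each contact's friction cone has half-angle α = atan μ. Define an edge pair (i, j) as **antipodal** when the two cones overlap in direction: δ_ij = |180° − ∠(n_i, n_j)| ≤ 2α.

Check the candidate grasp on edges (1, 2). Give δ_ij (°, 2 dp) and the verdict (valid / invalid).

δ = 160.93°, invalid

α = atan 0.8 = 38.66°;  2α = 77.32°
edge 1: e_1 = (+0.20, +1.19);  n_1 = (+0.9862, -0.1657)
edge 2: e_2 = (-0.22, +1.31);  n_2 = (+0.9862, +0.1656)
∠(n_1, n_2) = 19.07°
δ = |180° − 19.07°| = 160.93°
160.93° > 2α = 77.32°  →  invalid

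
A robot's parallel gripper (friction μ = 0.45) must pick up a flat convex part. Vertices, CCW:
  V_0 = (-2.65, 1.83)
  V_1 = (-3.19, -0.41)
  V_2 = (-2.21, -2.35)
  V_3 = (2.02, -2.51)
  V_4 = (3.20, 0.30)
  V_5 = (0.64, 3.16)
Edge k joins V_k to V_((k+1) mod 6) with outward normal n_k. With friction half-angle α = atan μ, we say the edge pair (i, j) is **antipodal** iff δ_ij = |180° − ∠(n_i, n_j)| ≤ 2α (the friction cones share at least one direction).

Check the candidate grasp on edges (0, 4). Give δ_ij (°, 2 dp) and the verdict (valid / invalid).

α = atan 0.45 = 24.23°;  2α = 48.46°
edge 0: e_0 = (-0.54, -2.24);  n_0 = (-0.9722, +0.2344)
edge 4: e_4 = (-2.56, +2.86);  n_4 = (+0.7451, +0.6669)
∠(n_0, n_4) = 124.61°
δ = |180° − 124.61°| = 55.39°
55.39° > 2α = 48.46°  →  invalid

δ = 55.39°, invalid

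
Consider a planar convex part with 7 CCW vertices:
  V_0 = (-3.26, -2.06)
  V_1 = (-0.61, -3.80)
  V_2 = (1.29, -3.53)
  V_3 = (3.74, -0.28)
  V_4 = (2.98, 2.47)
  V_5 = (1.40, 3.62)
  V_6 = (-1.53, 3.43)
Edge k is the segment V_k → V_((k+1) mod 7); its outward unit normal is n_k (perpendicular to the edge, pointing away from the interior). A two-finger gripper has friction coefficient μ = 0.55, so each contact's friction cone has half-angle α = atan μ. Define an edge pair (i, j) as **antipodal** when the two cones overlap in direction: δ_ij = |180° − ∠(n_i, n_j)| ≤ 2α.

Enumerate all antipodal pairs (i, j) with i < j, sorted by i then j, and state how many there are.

count = 8; pairs: (0,3), (0,4), (0,5), (1,4), (1,5), (2,5), (2,6), (3,6)

α = atan 0.55 = 28.81°;  2α = 57.62°
n_0 = (-0.5489, -0.8359)
n_1 = (+0.1407, -0.9901)
n_2 = (+0.7985, -0.6020)
n_3 = (+0.9639, +0.2664)
n_4 = (+0.5885, +0.8085)
n_5 = (-0.0647, +0.9979)
n_6 = (-0.9538, +0.3005)
  (0,1): δ = 138.62°  ·
  (0,2): δ = 93.72°  ·
  (0,3): δ = 41.26°  ✓
  (0,4): δ = 2.76°  ✓
  (0,5): δ = 37.00°  ✓
  (0,6): δ = 105.80°  ·
  (1,2): δ = 135.10°  ·
  (1,3): δ = 82.64°  ·
  (1,4): δ = 44.14°  ✓
  (1,5): δ = 4.38°  ✓
  (1,6): δ = 64.42°  ·
  (2,3): δ = 127.54°  ·
  (2,4): δ = 89.04°  ·
  (2,5): δ = 49.28°  ✓
  (2,6): δ = 19.52°  ✓
  (3,4): δ = 141.50°  ·
  (3,5): δ = 101.74°  ·
  (3,6): δ = 32.94°  ✓
  (4,5): δ = 140.24°  ·
  (4,6): δ = 71.44°  ·
  (5,6): δ = 111.20°  ·
antipodal pairs: 8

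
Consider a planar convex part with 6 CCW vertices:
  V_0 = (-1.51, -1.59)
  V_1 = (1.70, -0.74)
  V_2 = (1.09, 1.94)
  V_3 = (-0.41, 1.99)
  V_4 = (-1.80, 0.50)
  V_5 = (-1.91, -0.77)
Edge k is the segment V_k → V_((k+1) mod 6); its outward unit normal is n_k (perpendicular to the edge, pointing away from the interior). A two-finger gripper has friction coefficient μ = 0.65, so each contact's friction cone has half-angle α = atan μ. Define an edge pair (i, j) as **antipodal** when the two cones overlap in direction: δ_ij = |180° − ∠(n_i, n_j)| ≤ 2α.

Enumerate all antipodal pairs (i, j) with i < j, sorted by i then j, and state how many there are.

α = atan 0.65 = 33.02°;  2α = 66.05°
n_0 = (+0.2560, -0.9667)
n_1 = (+0.9751, +0.2219)
n_2 = (+0.0333, +0.9994)
n_3 = (-0.7312, +0.6821)
n_4 = (-0.9963, +0.0863)
n_5 = (-0.8988, -0.4384)
  (0,1): δ = 92.01°  ·
  (0,2): δ = 16.74°  ✓
  (0,3): δ = 32.16°  ✓
  (0,4): δ = 70.22°  ·
  (0,5): δ = 101.17°  ·
  (1,2): δ = 104.73°  ·
  (1,3): δ = 55.83°  ✓
  (1,4): δ = 17.77°  ✓
  (1,5): δ = 13.18°  ✓
  (2,3): δ = 131.10°  ·
  (2,4): δ = 93.04°  ·
  (2,5): δ = 62.09°  ✓
  (3,4): δ = 141.94°  ·
  (3,5): δ = 110.99°  ·
  (4,5): δ = 149.05°  ·
antipodal pairs: 6

count = 6; pairs: (0,2), (0,3), (1,3), (1,4), (1,5), (2,5)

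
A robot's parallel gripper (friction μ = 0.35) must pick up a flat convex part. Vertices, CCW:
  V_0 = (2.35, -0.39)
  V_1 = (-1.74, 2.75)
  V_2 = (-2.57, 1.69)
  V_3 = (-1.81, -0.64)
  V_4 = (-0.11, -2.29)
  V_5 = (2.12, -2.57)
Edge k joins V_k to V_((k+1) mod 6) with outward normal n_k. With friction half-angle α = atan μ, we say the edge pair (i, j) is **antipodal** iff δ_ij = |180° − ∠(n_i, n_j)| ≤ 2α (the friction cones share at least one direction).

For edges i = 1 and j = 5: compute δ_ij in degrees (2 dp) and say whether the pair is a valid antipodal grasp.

α = atan 0.35 = 19.29°;  2α = 38.58°
edge 1: e_1 = (-0.83, -1.06);  n_1 = (-0.7873, +0.6165)
edge 5: e_5 = (+0.23, +2.18);  n_5 = (+0.9945, -0.1049)
∠(n_1, n_5) = 147.96°
δ = |180° − 147.96°| = 32.04°
32.04° ≤ 2α = 38.58°  →  valid

δ = 32.04°, valid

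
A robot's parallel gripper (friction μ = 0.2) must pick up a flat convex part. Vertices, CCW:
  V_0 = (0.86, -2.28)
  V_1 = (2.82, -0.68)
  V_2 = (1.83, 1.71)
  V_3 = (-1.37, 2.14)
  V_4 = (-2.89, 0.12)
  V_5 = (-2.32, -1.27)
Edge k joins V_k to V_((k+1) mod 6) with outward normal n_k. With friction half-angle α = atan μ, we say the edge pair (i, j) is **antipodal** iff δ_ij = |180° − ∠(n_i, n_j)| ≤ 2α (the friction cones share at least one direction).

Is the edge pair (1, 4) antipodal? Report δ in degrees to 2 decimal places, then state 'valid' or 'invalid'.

α = atan 0.2 = 11.31°;  2α = 22.62°
edge 1: e_1 = (-0.99, +2.39);  n_1 = (+0.9239, +0.3827)
edge 4: e_4 = (+0.57, -1.39);  n_4 = (-0.9252, -0.3794)
∠(n_1, n_4) = 179.80°
δ = |180° − 179.80°| = 0.20°
0.20° ≤ 2α = 22.62°  →  valid

δ = 0.20°, valid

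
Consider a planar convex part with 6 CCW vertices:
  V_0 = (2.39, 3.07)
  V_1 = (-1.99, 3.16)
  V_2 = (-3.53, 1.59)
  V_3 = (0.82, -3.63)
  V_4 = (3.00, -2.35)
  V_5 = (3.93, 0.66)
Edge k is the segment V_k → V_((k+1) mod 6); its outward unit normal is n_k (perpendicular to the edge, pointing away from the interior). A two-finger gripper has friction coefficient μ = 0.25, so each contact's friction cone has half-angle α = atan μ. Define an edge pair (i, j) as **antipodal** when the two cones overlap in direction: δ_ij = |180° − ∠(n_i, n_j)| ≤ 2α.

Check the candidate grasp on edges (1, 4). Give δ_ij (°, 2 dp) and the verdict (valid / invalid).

α = atan 0.25 = 14.04°;  2α = 28.07°
edge 1: e_1 = (-1.54, -1.57);  n_1 = (-0.7139, +0.7003)
edge 4: e_4 = (+0.93, +3.01);  n_4 = (+0.9554, -0.2952)
∠(n_1, n_4) = 152.72°
δ = |180° − 152.72°| = 27.28°
27.28° ≤ 2α = 28.07°  →  valid

δ = 27.28°, valid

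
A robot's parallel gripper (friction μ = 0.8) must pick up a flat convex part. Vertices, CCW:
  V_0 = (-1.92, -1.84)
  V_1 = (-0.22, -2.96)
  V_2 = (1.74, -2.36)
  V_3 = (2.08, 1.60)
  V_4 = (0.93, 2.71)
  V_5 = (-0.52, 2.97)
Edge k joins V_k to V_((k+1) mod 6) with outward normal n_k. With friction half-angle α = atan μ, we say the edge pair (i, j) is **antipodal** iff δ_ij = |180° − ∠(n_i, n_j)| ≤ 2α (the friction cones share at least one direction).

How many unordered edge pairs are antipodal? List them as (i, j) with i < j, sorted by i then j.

count = 8; pairs: (0,2), (0,3), (0,4), (1,3), (1,4), (1,5), (2,5), (3,5)

α = atan 0.8 = 38.66°;  2α = 77.32°
n_0 = (-0.5502, -0.8351)
n_1 = (+0.2927, -0.9562)
n_2 = (+0.9963, -0.0855)
n_3 = (+0.6945, +0.7195)
n_4 = (+0.1765, +0.9843)
n_5 = (-0.9602, +0.2795)
  (0,1): δ = 129.60°  ·
  (0,2): δ = 61.53°  ✓
  (0,3): δ = 10.61°  ✓
  (0,4): δ = 23.21°  ✓
  (0,5): δ = 107.15°  ·
  (1,2): δ = 111.93°  ·
  (1,3): δ = 61.01°  ✓
  (1,4): δ = 27.19°  ✓
  (1,5): δ = 56.75°  ✓
  (2,3): δ = 129.08°  ·
  (2,4): δ = 95.26°  ·
  (2,5): δ = 11.32°  ✓
  (3,4): δ = 146.18°  ·
  (3,5): δ = 62.24°  ✓
  (4,5): δ = 96.06°  ·
antipodal pairs: 8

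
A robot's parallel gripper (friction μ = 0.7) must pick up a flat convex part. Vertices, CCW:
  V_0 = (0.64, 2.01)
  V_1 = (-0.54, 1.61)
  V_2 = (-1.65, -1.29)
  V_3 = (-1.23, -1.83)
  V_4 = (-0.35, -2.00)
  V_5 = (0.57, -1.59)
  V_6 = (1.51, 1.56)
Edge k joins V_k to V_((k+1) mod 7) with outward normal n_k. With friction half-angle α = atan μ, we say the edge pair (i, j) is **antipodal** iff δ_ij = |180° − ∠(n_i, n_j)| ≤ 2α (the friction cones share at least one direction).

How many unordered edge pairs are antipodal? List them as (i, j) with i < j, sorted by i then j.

count = 9; pairs: (0,3), (0,4), (0,5), (1,4), (1,5), (2,5), (2,6), (3,6), (4,6)

α = atan 0.7 = 34.99°;  2α = 69.98°
n_0 = (-0.3210, +0.9471)
n_1 = (-0.9339, +0.3575)
n_2 = (-0.7894, -0.6139)
n_3 = (-0.1897, -0.9818)
n_4 = (+0.4071, -0.9134)
n_5 = (+0.9582, -0.2860)
n_6 = (+0.4594, +0.8882)
  (0,1): δ = 129.67°  ·
  (0,2): δ = 70.85°  ·
  (0,3): δ = 29.66°  ✓
  (0,4): δ = 5.29°  ✓
  (0,5): δ = 54.66°  ✓
  (0,6): δ = 133.92°  ·
  (1,2): δ = 121.18°  ·
  (1,3): δ = 79.99°  ·
  (1,4): δ = 45.03°  ✓
  (1,5): δ = 4.33°  ✓
  (1,6): δ = 83.59°  ·
  (2,3): δ = 138.81°  ·
  (2,4): δ = 103.85°  ·
  (2,5): δ = 54.49°  ✓
  (2,6): δ = 24.78°  ✓
  (3,4): δ = 145.05°  ·
  (3,5): δ = 95.68°  ·
  (3,6): δ = 16.42°  ✓
  (4,5): δ = 130.64°  ·
  (4,6): δ = 51.37°  ✓
  (5,6): δ = 100.73°  ·
antipodal pairs: 9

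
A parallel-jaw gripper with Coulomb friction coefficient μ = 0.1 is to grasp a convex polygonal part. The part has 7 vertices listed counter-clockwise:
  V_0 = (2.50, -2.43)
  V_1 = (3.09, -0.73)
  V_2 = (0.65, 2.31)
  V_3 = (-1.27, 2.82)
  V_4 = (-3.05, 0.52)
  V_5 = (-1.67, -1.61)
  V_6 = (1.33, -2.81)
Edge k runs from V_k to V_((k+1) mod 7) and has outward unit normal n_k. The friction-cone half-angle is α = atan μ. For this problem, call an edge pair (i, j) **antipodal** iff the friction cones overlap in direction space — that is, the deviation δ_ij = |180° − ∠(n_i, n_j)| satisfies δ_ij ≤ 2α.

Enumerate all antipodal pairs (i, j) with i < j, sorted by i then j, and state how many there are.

count = 2; pairs: (1,4), (2,5)

α = atan 0.1 = 5.71°;  2α = 11.42°
n_0 = (+0.9447, -0.3279)
n_1 = (+0.7799, +0.6259)
n_2 = (+0.2567, +0.9665)
n_3 = (-0.7908, +0.6120)
n_4 = (-0.8393, -0.5437)
n_5 = (-0.3714, -0.9285)
n_6 = (+0.3089, -0.9511)
  (0,1): δ = 122.11°  ·
  (0,2): δ = 85.74°  ·
  (0,3): δ = 18.60°  ·
  (0,4): δ = 52.08°  ·
  (0,5): δ = 87.34°  ·
  (0,6): δ = 127.13°  ·
  (1,2): δ = 143.63°  ·
  (1,3): δ = 76.49°  ·
  (1,4): δ = 5.81°  ✓
  (1,5): δ = 29.45°  ·
  (1,6): δ = 69.24°  ·
  (2,3): δ = 112.86°  ·
  (2,4): δ = 42.19°  ·
  (2,5): δ = 6.93°  ✓
  (2,6): δ = 32.87°  ·
  (3,4): δ = 109.32°  ·
  (3,5): δ = 74.06°  ·
  (3,6): δ = 34.27°  ·
  (4,5): δ = 144.74°  ·
  (4,6): δ = 104.95°  ·
  (5,6): δ = 140.21°  ·
antipodal pairs: 2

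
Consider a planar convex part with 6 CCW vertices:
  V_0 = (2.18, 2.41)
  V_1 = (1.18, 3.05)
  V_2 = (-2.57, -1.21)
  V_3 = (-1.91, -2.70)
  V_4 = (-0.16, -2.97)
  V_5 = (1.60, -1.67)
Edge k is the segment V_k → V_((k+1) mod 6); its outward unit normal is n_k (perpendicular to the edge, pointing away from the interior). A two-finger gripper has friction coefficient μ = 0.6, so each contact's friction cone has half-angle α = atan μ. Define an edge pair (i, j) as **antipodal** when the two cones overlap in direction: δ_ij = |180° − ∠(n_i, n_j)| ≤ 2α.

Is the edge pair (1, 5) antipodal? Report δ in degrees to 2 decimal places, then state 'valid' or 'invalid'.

α = atan 0.6 = 30.96°;  2α = 61.93°
edge 1: e_1 = (-3.75, -4.26);  n_1 = (-0.7506, +0.6607)
edge 5: e_5 = (+0.58, +4.08);  n_5 = (+0.9900, -0.1407)
∠(n_1, n_5) = 146.73°
δ = |180° − 146.73°| = 33.27°
33.27° ≤ 2α = 61.93°  →  valid

δ = 33.27°, valid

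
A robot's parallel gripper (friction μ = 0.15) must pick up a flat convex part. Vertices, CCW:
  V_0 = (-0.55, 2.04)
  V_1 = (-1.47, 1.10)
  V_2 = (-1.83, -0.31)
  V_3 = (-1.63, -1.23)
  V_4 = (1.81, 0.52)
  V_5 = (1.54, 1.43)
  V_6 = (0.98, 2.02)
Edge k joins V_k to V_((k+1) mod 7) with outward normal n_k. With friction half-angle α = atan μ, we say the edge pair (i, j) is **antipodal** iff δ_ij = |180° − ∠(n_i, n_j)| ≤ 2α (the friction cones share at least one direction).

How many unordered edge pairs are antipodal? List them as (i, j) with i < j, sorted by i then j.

count = 1; pairs: (2,4)

α = atan 0.15 = 8.53°;  2α = 17.06°
n_0 = (-0.7147, +0.6995)
n_1 = (-0.9689, +0.2474)
n_2 = (-0.9772, -0.2124)
n_3 = (+0.4534, -0.8913)
n_4 = (+0.9587, +0.2844)
n_5 = (+0.7253, +0.6884)
n_6 = (+0.0131, +0.9999)
  (0,1): δ = 149.94°  ·
  (0,2): δ = 123.35°  ·
  (0,3): δ = 18.65°  ·
  (0,4): δ = 60.91°  ·
  (0,5): δ = 87.89°  ·
  (0,6): δ = 133.64°  ·
  (1,2): δ = 153.41°  ·
  (1,3): δ = 48.71°  ·
  (1,4): δ = 30.85°  ·
  (1,5): δ = 57.83°  ·
  (1,6): δ = 103.57°  ·
  (2,3): δ = 75.30°  ·
  (2,4): δ = 4.26°  ✓
  (2,5): δ = 31.24°  ·
  (2,6): δ = 76.99°  ·
  (3,4): δ = 100.44°  ·
  (3,5): δ = 73.46°  ·
  (3,6): δ = 27.71°  ·
  (4,5): δ = 153.02°  ·
  (4,6): δ = 107.27°  ·
  (5,6): δ = 134.25°  ·
antipodal pairs: 1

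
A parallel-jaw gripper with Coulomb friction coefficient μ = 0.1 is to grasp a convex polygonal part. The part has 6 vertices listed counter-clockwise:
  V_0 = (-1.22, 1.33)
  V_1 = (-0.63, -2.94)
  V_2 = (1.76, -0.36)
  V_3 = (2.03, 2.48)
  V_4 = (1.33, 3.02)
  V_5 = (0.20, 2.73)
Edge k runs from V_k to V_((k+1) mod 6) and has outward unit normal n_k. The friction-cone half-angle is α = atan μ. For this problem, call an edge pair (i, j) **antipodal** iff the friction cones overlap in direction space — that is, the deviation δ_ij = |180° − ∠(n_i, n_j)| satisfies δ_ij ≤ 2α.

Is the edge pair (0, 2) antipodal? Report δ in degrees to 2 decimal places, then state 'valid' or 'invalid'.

α = atan 0.1 = 5.71°;  2α = 11.42°
edge 0: e_0 = (+0.59, -4.27);  n_0 = (-0.9906, -0.1369)
edge 2: e_2 = (+0.27, +2.84);  n_2 = (+0.9955, -0.0946)
∠(n_0, n_2) = 166.70°
δ = |180° − 166.70°| = 13.30°
13.30° > 2α = 11.42°  →  invalid

δ = 13.30°, invalid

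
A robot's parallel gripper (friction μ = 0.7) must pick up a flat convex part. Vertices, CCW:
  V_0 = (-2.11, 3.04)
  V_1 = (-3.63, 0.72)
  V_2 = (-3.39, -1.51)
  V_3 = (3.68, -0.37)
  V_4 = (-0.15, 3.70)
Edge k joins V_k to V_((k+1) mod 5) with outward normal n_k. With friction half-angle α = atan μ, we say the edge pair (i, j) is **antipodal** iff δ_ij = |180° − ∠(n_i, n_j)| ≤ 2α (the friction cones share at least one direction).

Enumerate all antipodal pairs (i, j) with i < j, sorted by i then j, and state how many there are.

count = 4; pairs: (0,2), (1,3), (2,3), (2,4)

α = atan 0.7 = 34.99°;  2α = 69.98°
n_0 = (-0.8365, +0.5480)
n_1 = (-0.9943, -0.1070)
n_2 = (+0.1592, -0.9872)
n_3 = (+0.7283, +0.6853)
n_4 = (-0.3191, +0.9477)
  (0,1): δ = 140.63°  ·
  (0,2): δ = 47.61°  ✓
  (0,3): δ = 76.49°  ·
  (0,4): δ = 141.84°  ·
  (1,2): δ = 86.98°  ·
  (1,3): δ = 37.12°  ✓
  (1,4): δ = 102.47°  ·
  (2,3): δ = 55.90°  ✓
  (2,4): δ = 9.45°  ✓
  (3,4): δ = 114.65°  ·
antipodal pairs: 4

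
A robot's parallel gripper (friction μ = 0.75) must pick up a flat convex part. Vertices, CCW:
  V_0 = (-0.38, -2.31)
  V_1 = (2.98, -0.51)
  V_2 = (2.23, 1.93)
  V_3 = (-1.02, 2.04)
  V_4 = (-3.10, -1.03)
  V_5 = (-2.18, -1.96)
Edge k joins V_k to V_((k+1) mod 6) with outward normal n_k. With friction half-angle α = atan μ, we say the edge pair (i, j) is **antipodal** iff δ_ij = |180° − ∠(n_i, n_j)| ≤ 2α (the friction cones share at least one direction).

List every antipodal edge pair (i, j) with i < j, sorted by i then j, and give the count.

α = atan 0.75 = 36.87°;  2α = 73.74°
n_0 = (+0.4722, -0.8815)
n_1 = (+0.9559, +0.2938)
n_2 = (+0.0338, +0.9994)
n_3 = (-0.8279, +0.5609)
n_4 = (-0.7109, -0.7033)
n_5 = (-0.1909, -0.9816)
  (0,1): δ = 101.09°  ·
  (0,2): δ = 30.12°  ✓
  (0,3): δ = 27.70°  ✓
  (0,4): δ = 106.51°  ·
  (0,5): δ = 140.82°  ·
  (1,2): δ = 109.02°  ·
  (1,3): δ = 51.20°  ✓
  (1,4): δ = 27.60°  ✓
  (1,5): δ = 61.91°  ✓
  (2,3): δ = 122.18°  ·
  (2,4): δ = 43.37°  ✓
  (2,5): δ = 9.07°  ✓
  (3,4): δ = 101.19°  ·
  (3,5): δ = 66.88°  ✓
  (4,5): δ = 145.69°  ·
antipodal pairs: 8

count = 8; pairs: (0,2), (0,3), (1,3), (1,4), (1,5), (2,4), (2,5), (3,5)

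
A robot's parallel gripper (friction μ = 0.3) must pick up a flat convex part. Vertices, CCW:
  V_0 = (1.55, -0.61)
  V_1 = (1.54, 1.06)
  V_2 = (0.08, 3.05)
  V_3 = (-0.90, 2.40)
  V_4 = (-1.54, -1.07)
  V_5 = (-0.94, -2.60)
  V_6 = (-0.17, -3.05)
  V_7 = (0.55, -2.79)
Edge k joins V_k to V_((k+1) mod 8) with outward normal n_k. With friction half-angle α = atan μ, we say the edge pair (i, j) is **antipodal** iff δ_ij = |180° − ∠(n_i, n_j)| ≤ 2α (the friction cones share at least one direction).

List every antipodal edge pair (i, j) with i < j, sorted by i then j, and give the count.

α = atan 0.3 = 16.70°;  2α = 33.40°
n_0 = (+1.0000, +0.0060)
n_1 = (+0.8063, +0.5915)
n_2 = (-0.5527, +0.8334)
n_3 = (-0.9834, +0.1814)
n_4 = (-0.9310, -0.3651)
n_5 = (-0.5046, -0.8634)
n_6 = (+0.3396, -0.9406)
n_7 = (+0.9089, -0.4169)
  (0,1): δ = 144.08°  ·
  (0,2): δ = 56.79°  ·
  (0,3): δ = 10.79°  ✓
  (0,4): δ = 21.07°  ✓
  (0,5): δ = 59.35°  ·
  (0,6): δ = 109.51°  ·
  (0,7): δ = 155.02°  ·
  (1,2): δ = 92.71°  ·
  (1,3): δ = 46.72°  ·
  (1,4): δ = 14.85°  ✓
  (1,5): δ = 23.43°  ✓
  (1,6): δ = 73.59°  ·
  (1,7): δ = 119.09°  ·
  (2,3): δ = 134.01°  ·
  (2,4): δ = 102.14°  ·
  (2,5): δ = 63.86°  ·
  (2,6): δ = 13.70°  ✓
  (2,7): δ = 31.80°  ✓
  (3,4): δ = 148.14°  ·
  (3,5): δ = 109.85°  ·
  (3,6): δ = 59.69°  ·
  (3,7): δ = 14.19°  ✓
  (4,5): δ = 141.72°  ·
  (4,6): δ = 91.56°  ·
  (4,7): δ = 46.05°  ·
  (5,6): δ = 129.84°  ·
  (5,7): δ = 84.34°  ·
  (6,7): δ = 134.50°  ·
antipodal pairs: 7

count = 7; pairs: (0,3), (0,4), (1,4), (1,5), (2,6), (2,7), (3,7)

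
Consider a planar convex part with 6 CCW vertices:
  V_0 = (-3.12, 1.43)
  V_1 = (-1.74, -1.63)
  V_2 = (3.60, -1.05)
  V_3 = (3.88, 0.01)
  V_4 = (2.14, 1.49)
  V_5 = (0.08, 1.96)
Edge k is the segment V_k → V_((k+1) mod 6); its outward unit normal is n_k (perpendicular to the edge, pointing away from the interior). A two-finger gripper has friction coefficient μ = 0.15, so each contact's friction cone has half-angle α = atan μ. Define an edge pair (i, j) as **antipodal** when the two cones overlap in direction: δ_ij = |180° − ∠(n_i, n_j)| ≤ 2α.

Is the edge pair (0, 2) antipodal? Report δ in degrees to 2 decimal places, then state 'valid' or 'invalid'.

α = atan 0.15 = 8.53°;  2α = 17.06°
edge 0: e_0 = (+1.38, -3.06);  n_0 = (-0.9116, -0.4111)
edge 2: e_2 = (+0.28, +1.06);  n_2 = (+0.9668, -0.2554)
∠(n_0, n_2) = 140.93°
δ = |180° − 140.93°| = 39.07°
39.07° > 2α = 17.06°  →  invalid

δ = 39.07°, invalid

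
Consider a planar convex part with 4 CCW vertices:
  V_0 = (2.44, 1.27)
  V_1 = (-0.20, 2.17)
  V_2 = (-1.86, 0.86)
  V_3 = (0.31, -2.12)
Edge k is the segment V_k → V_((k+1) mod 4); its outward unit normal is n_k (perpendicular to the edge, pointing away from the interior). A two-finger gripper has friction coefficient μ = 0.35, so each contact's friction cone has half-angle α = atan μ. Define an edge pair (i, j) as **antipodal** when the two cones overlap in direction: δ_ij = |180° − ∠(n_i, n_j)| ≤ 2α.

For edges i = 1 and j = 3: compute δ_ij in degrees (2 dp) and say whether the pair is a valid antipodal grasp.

α = atan 0.35 = 19.29°;  2α = 38.58°
edge 1: e_1 = (-1.66, -1.31);  n_1 = (-0.6195, +0.7850)
edge 3: e_3 = (+2.13, +3.39);  n_3 = (+0.8467, -0.5320)
∠(n_1, n_3) = 160.42°
δ = |180° − 160.42°| = 19.58°
19.58° ≤ 2α = 38.58°  →  valid

δ = 19.58°, valid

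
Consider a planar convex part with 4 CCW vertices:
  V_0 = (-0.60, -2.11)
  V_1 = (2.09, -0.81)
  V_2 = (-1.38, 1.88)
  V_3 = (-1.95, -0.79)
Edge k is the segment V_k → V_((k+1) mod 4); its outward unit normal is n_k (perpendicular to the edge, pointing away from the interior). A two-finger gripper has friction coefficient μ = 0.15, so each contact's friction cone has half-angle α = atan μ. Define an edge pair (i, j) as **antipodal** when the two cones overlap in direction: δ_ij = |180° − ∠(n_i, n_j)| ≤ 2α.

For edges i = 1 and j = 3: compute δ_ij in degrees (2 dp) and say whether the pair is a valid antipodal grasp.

δ = 6.57°, valid

α = atan 0.15 = 8.53°;  2α = 17.06°
edge 1: e_1 = (-3.47, +2.69);  n_1 = (+0.6127, +0.7903)
edge 3: e_3 = (+1.35, -1.32);  n_3 = (-0.6991, -0.7150)
∠(n_1, n_3) = 173.43°
δ = |180° − 173.43°| = 6.57°
6.57° ≤ 2α = 17.06°  →  valid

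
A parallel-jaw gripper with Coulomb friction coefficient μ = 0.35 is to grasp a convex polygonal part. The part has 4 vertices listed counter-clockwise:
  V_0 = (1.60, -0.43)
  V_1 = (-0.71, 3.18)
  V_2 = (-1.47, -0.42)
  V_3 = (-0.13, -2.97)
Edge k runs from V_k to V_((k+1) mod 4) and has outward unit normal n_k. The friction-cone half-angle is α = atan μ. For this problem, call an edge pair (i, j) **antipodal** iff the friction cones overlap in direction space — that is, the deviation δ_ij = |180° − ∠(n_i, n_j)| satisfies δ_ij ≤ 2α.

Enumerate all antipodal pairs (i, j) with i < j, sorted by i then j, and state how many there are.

α = atan 0.35 = 19.29°;  2α = 38.58°
n_0 = (+0.8423, +0.5390)
n_1 = (-0.9784, +0.2066)
n_2 = (-0.8852, -0.4652)
n_3 = (+0.8265, -0.5629)
  (0,1): δ = 44.54°  ·
  (0,2): δ = 4.89°  ✓
  (0,3): δ = 113.13°  ·
  (1,2): δ = 140.36°  ·
  (1,3): δ = 22.34°  ✓
  (2,3): δ = 61.98°  ·
antipodal pairs: 2

count = 2; pairs: (0,2), (1,3)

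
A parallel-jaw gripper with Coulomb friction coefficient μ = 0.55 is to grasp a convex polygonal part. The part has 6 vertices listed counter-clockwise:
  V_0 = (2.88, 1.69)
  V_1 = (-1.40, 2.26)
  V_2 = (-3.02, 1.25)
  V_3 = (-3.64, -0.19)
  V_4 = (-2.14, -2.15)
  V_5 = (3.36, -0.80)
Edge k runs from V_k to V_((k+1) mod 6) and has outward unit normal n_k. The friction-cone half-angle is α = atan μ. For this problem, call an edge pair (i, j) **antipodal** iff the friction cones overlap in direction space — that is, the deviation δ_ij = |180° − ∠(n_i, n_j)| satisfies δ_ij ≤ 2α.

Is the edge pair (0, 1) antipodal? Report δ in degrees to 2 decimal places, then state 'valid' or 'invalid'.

δ = 140.47°, invalid

α = atan 0.55 = 28.81°;  2α = 57.62°
edge 0: e_0 = (-4.28, +0.57);  n_0 = (+0.1320, +0.9912)
edge 1: e_1 = (-1.62, -1.01);  n_1 = (-0.5291, +0.8486)
∠(n_0, n_1) = 39.53°
δ = |180° − 39.53°| = 140.47°
140.47° > 2α = 57.62°  →  invalid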